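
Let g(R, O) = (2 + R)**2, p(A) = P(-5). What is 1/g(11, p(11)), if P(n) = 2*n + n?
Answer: 1/169 ≈ 0.0059172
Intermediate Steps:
P(n) = 3*n
p(A) = -15 (p(A) = 3*(-5) = -15)
1/g(11, p(11)) = 1/((2 + 11)**2) = 1/(13**2) = 1/169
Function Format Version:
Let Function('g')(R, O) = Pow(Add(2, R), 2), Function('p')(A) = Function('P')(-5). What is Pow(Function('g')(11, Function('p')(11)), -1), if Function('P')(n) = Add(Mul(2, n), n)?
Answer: Rational(1, 169) ≈ 0.0059172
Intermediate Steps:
Function('P')(n) = Mul(3, n)
Function('p')(A) = -15 (Function('p')(A) = Mul(3, -5) = -15)
Pow(Function('g')(11, Function('p')(11)), -1) = Pow(Pow(Add(2, 11), 2), -1) = Pow(Pow(13, 2), -1) = Pow(169, -1) = Rational(1, 169)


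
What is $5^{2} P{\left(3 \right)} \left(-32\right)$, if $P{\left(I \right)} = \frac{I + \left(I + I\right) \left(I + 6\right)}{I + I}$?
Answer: $-7600$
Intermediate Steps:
$P{\left(I \right)} = \frac{I + 2 I \left(6 + I\right)}{2 I}$
$5^{2} P{\left(3 \right)} \left(-32\right) = 5^{2} \left(\frac{13}{2} + 3\right) \left(-32\right) = 25 \cdot \frac{19}{2} \left(-32\right) = \frac{475}{2} \left(-32\right) = -7600$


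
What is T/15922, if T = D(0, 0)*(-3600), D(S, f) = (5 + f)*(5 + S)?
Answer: -45000/7961 ≈ -5.6526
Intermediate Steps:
D(S, f) = (5 + S)*(5 + f)
T = -90000 (T = (25 + 5*0 + 5*0 + 0*0)*(-3600) = (25 + 0 + 0 + 0)*(-3600) = 25*(-3600) = -90000)
T/15922 = -90000/15922 = -90000*1/15922 = -45000/7961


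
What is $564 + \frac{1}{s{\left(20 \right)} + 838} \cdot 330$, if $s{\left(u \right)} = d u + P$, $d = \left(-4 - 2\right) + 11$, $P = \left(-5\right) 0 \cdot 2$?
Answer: $\frac{264681}{469} \approx 564.35$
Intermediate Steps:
$P = 0$ ($P = 0 \cdot 2 = 0$)
$d = 5$ ($d = -6 + 11 = 5$)
$s{\left(u \right)} = 5 u$ ($s{\left(u \right)} = 5 u + 0 = 5 u$)
$564 + \frac{1}{s{\left(20 \right)} + 838} \cdot 330 = 564 + \frac{1}{5 \cdot 20 + 838} \cdot 330 = 564 + \frac{1}{100 + 838} \cdot 330 = 564 + \frac{1}{938} \cdot 330 = 564 + \frac{165}{469} = \frac{264681}{469}$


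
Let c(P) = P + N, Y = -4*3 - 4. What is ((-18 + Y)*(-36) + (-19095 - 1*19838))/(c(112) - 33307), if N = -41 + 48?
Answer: 37709/33188 ≈ 1.1362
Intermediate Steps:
N = 7
Y = -16 (Y = -12 - 4 = -16)
c(P) = 7 + P (c(P) = P + 7 = 7 + P)
((-18 + Y)*(-36) + (-19095 - 1*19838))/(c(112) - 33307) = ((-18 - 16)*(-36) + (-19095 - 1*19838))/((7 + 112) - 33307) = (-34*(-36) + (-19095 - 19838))/(119 - 33307) = (1224 - 38933)/(-33188) = -37709*(-1/33188) = 37709/33188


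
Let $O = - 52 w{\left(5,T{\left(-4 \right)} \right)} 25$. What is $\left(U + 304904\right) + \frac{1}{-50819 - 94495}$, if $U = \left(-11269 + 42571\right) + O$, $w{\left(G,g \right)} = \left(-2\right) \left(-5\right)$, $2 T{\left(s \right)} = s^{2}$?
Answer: $\frac{46966356683}{145314} \approx 3.2321 \cdot 10^{5}$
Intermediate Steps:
$T{\left(s \right)} = \frac{s^{2}}{2}$
$w{\left(G,g \right)} = 10$
$O = -13000$ ($O = \left(-52\right) 10 \cdot 25 = \left(-520\right) 25 = -13000$)
$U = 18302$ ($U = \left(-11269 + 42571\right) - 13000 = 31302 - 13000 = 18302$)
$\left(U + 304904\right) + \frac{1}{-50819 - 94495} = \left(18302 + 304904\right) + \frac{1}{-50819 - 94495} = 323206 + \frac{1}{-145314} = 323206 - \frac{1}{145314} = \frac{46966356683}{145314}$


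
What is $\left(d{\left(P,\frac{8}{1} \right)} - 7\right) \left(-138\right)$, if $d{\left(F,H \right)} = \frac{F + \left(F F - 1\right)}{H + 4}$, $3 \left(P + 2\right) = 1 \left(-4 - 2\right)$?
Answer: $\frac{1679}{2} \approx 839.5$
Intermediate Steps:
$P = -4$ ($P = -2 + \frac{1 \left(-4 - 2\right)}{3} = -2 + \frac{1 \left(-6\right)}{3} = -2 + \frac{1}{3} \left(-6\right) = -2 - 2 = -4$)
$d{\left(F,H \right)} = \frac{-1 + F + F^{2}}{4 + H}$ ($d{\left(F,H \right)} = \frac{F + \left(F^{2} - 1\right)}{4 + H} = \frac{F + \left(-1 + F^{2}\right)}{4 + H} = \frac{-1 + F + F^{2}}{4 + H}$)
$\left(d{\left(P,\frac{8}{1} \right)} - 7\right) \left(-138\right) = \left(\frac{-1 - 4 + \left(-4\right)^{2}}{4 + \frac{8}{1}} - 7\right) \left(-138\right) = \left(\frac{-1 - 4 + 16}{4 + 8 \cdot 1} - 7\right) \left(-138\right) = \left(\frac{1}{4 + 8} \cdot 11 - 7\right) \left(-138\right) = \left(\frac{1}{12} \cdot 11 - 7\right) \left(-138\right) = \left(\frac{11}{12} - 7\right) \left(-138\right) = \left(- \frac{73}{12}\right) \left(-138\right) = \frac{1679}{2}$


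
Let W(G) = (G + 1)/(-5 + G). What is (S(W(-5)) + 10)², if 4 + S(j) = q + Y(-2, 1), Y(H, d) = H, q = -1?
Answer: 9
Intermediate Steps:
W(G) = (1 + G)/(-5 + G)
S(j) = -7 (S(j) = -4 + (-1 - 2) = -4 - 3 = -7)
(S(W(-5)) + 10)² = (-7 + 10)² = 3² = 9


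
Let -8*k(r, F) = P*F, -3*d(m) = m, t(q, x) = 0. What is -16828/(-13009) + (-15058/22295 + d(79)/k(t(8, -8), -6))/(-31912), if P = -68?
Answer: 1831838184219481/1416109526821080 ≈ 1.2936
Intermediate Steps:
d(m) = -m/3
k(r, F) = 17*F/2 (k(r, F) = -(-17)*F/2 = 17*F/2)
-16828/(-13009) + (-15058/22295 + d(79)/k(t(8, -8), -6))/(-31912) = -16828/(-13009) + (-15058/22295 + (-⅓*79)/(((17/2)*(-6))))/(-31912) = -16828*(-1/13009) + (-15058*1/22295 - 79/3/(-51))*(-1/31912) = 16828/13009 + (-15058/22295 - 79/3*(-1/51))*(-1/31912) = 16828/13009 + (-15058/22295 + 79/153)*(-1/31912) = 16828/13009 - 542569/3411135*(-1/31912) = 16828/13009 + 542569/108856140120 = 1831838184219481/1416109526821080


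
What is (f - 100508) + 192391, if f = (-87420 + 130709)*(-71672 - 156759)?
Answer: -9888457676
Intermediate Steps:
f = -9888549559 (f = 43289*(-228431) = -9888549559)
(f - 100508) + 192391 = (-9888549559 - 100508) + 192391 = -9888650067 + 192391 = -9888457676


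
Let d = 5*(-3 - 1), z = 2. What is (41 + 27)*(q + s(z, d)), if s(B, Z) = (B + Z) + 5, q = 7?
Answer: -408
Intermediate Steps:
d = -20 (d = 5*(-4) = -20)
s(B, Z) = 5 + B + Z
(41 + 27)*(q + s(z, d)) = (41 + 27)*(7 + (5 + 2 - 20)) = 68*(7 - 13) = 68*(-6) = -408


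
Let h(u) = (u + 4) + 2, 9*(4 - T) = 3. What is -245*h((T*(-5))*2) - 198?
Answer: 21946/3 ≈ 7315.3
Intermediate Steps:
T = 11/3 (T = 4 - ⅑*3 = 4 - ⅓ = 11/3 ≈ 3.6667)
h(u) = 6 + u (h(u) = (4 + u) + 2 = 6 + u)
-245*h((T*(-5))*2) - 198 = -245*(6 + ((11/3)*(-5))*2) - 198 = -245*(6 - 55/3*2) - 198 = -245*(6 - 110/3) - 198 = -245*(-92/3) - 198 = 22540/3 - 198 = 21946/3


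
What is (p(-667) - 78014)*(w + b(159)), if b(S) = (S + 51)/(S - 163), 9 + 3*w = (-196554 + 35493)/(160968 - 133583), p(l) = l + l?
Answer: 124858402466/27385 ≈ 4.5594e+6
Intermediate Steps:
p(l) = 2*l
w = -135842/27385 (w = -3 + ((-196554 + 35493)/(160968 - 133583))/3 = -3 + (-161061/27385)/3 = -3 + (-161061*1/27385)/3 = -3 + (1/3)*(-161061/27385) = -3 - 53687/27385 = -135842/27385 ≈ -4.9604)
b(S) = (51 + S)/(-163 + S)
(p(-667) - 78014)*(w + b(159)) = (2*(-667) - 78014)*(-135842/27385 + (51 + 159)/(-163 + 159)) = (-1334 - 78014)*(-135842/27385 + 210/(-4)) = -79348*(-135842/27385 - 1/4*210) = -79348*(-135842/27385 - 105/2) = -79348*(-3147109/54770) = 124858402466/27385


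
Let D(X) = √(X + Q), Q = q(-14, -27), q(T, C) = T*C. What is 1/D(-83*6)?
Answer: -I*√30/60 ≈ -0.091287*I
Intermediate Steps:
q(T, C) = C*T
Q = 378 (Q = -27*(-14) = 378)
D(X) = √(378 + X) (D(X) = √(X + 378) = √(378 + X))
1/D(-83*6) = 1/(√(378 - 83*6)) = 1/(√(378 - 498)) = 1/(√(-120)) = 1/(2*I*√30) = -I*√30/60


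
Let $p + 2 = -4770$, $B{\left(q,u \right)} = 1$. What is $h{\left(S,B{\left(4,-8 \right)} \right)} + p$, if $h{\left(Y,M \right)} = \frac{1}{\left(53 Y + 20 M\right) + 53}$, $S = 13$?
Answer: $- \frac{3636263}{762} \approx -4772.0$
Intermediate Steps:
$h{\left(Y,M \right)} = \frac{1}{53 + 20 M + 53 Y}$ ($h{\left(Y,M \right)} = \frac{1}{\left(20 M + 53 Y\right) + 53} = \frac{1}{53 + 20 M + 53 Y}$)
$p = -4772$ ($p = -2 - 4770 = -4772$)
$h{\left(S,B{\left(4,-8 \right)} \right)} + p = \frac{1}{53 + 20 \cdot 1 + 53 \cdot 13} - 4772 = \frac{1}{53 + 20 + 689} - 4772 = \frac{1}{762} - 4772 = - \frac{3636263}{762}$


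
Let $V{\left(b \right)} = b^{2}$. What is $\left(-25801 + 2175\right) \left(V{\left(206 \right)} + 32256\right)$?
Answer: $-1764673192$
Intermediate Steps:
$\left(-25801 + 2175\right) \left(V{\left(206 \right)} + 32256\right) = \left(-25801 + 2175\right) \left(206^{2} + 32256\right) = - 23626 \left(42436 + 32256\right) = \left(-23626\right) 74692 = -1764673192$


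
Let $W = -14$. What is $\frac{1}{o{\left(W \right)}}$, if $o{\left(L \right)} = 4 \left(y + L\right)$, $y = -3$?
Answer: $- \frac{1}{68} \approx -0.014706$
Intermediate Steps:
$o{\left(L \right)} = -12 + 4 L$ ($o{\left(L \right)} = 4 \left(-3 + L\right) = -12 + 4 L$)
$\frac{1}{o{\left(W \right)}} = \frac{1}{-12 + 4 \left(-14\right)} = \frac{1}{-12 - 56} = \frac{1}{-68} = - \frac{1}{68}$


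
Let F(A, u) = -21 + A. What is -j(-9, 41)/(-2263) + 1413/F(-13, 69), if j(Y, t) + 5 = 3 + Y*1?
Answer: -3197993/76942 ≈ -41.564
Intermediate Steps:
j(Y, t) = -2 + Y (j(Y, t) = -5 + (3 + Y*1) = -5 + (3 + Y) = -2 + Y)
-j(-9, 41)/(-2263) + 1413/F(-13, 69) = -(-2 - 9)/(-2263) + 1413/(-21 - 13) = -1*(-11)*(-1/2263) + 1413/(-34) = 11*(-1/2263) + 1413*(-1/34) = -11/2263 - 1413/34 = -3197993/76942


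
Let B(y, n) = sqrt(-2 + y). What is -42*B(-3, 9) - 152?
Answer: -152 - 42*I*sqrt(5) ≈ -152.0 - 93.915*I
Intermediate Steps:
-42*B(-3, 9) - 152 = -42*sqrt(-2 - 3) - 152 = -42*I*sqrt(5) - 152 = -152 - 42*I*sqrt(5)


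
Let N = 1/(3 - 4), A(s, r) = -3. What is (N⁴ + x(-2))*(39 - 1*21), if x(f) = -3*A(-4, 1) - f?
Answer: 216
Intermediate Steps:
N = -1 (N = 1/(-1) = -1)
x(f) = 9 - f (x(f) = -3*(-3) - f = 9 - f)
(N⁴ + x(-2))*(39 - 1*21) = ((-1)⁴ + (9 - 1*(-2)))*(39 - 1*21) = (1 + (9 + 2))*(39 - 21) = (1 + 11)*18 = 12*18 = 216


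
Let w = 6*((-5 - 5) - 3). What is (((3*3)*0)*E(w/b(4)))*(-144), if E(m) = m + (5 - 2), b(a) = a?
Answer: 0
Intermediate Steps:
w = -78 (w = 6*(-10 - 3) = 6*(-13) = -78)
E(m) = 3 + m (E(m) = m + 3 = 3 + m)
(((3*3)*0)*E(w/b(4)))*(-144) = (((3*3)*0)*(3 - 78/4))*(-144) = ((9*0)*(3 - 78*¼))*(-144) = (0*(3 - 39/2))*(-144) = (0*(-33/2))*(-144) = 0*(-144) = 0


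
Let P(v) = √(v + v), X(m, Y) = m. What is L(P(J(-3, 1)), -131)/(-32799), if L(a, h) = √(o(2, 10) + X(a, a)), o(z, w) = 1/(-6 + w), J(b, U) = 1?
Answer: -√(1 + 4*√2)/65598 ≈ -3.9332e-5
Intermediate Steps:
P(v) = √2*√v (P(v) = √(2*v) = √2*√v)
L(a, h) = √(¼ + a) (L(a, h) = √(1/(-6 + 10) + a) = √(1/4 + a) = √(¼ + a))
L(P(J(-3, 1)), -131)/(-32799) = (√(1 + 4*(√2*√1))/2)/(-32799) = (√(1 + 4*(√2*1))/2)*(-1/32799) = (√(1 + 4*√2)/2)*(-1/32799) = -√(1 + 4*√2)/65598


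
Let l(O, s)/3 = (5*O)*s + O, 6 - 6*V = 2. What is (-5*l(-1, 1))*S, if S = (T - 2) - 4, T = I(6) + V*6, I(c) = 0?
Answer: -180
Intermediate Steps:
V = ⅔ (V = 1 - ⅙*2 = 1 - ⅓ = ⅔ ≈ 0.66667)
T = 4 (T = 0 + (⅔)*6 = 0 + 4 = 4)
l(O, s) = 3*O + 15*O*s (l(O, s) = 3*((5*O)*s + O) = 3*(5*O*s + O) = 3*(O + 5*O*s) = 3*O + 15*O*s)
S = -2 (S = (4 - 2) - 4 = 2 - 4 = -2)
(-5*l(-1, 1))*S = -15*(-1)*(1 + 5*1)*(-2) = -15*(-1)*(1 + 5)*(-2) = -15*(-1)*6*(-2) = -5*(-18)*(-2) = 90*(-2) = -180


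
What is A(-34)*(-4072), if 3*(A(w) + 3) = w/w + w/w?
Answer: 28504/3 ≈ 9501.3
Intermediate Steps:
A(w) = -7/3 (A(w) = -3 + (w/w + w/w)/3 = -3 + (1 + 1)/3 = -3 + (⅓)*2 = -3 + ⅔ = -7/3)
A(-34)*(-4072) = -7/3*(-4072) = 28504/3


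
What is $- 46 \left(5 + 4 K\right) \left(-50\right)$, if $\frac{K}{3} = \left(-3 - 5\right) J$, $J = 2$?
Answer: $-430100$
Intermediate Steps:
$K = -48$ ($K = 3 \left(-3 - 5\right) 2 = 3 \left(\left(-8\right) 2\right) = 3 \left(-16\right) = -48$)
$- 46 \left(5 + 4 K\right) \left(-50\right) = - 46 \left(5 + 4 \left(-48\right)\right) \left(-50\right) = - 46 \left(5 - 192\right) \left(-50\right) = \left(-46\right) \left(-187\right) \left(-50\right) = 8602 \left(-50\right) = -430100$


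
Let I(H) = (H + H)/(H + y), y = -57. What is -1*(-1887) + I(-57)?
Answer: 1888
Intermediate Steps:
I(H) = 2*H/(-57 + H) (I(H) = (H + H)/(H - 57) = (2*H)/(-57 + H) = 2*H/(-57 + H))
-1*(-1887) + I(-57) = -1*(-1887) + 2*(-57)/(-57 - 57) = 1887 + 2*(-57)/(-114) = 1887 + 2*(-57)*(-1/114) = 1887 + 1 = 1888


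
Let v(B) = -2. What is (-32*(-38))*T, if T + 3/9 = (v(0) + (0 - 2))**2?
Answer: 57152/3 ≈ 19051.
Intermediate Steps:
T = 47/3 (T = -1/3 + (-2 + (0 - 2))**2 = -1/3 + (-2 - 2)**2 = -1/3 + (-4)**2 = -1/3 + 16 = 47/3 ≈ 15.667)
(-32*(-38))*T = -32*(-38)*(47/3) = 1216*(47/3) = 57152/3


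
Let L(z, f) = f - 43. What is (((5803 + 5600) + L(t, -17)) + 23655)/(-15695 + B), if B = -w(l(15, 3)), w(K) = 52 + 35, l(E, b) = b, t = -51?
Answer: -17499/7891 ≈ -2.2176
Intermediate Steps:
w(K) = 87
B = -87 (B = -1*87 = -87)
L(z, f) = -43 + f
(((5803 + 5600) + L(t, -17)) + 23655)/(-15695 + B) = (((5803 + 5600) + (-43 - 17)) + 23655)/(-15695 - 87) = ((11403 - 60) + 23655)/(-15782) = (11343 + 23655)*(-1/15782) = 34998*(-1/15782) = -17499/7891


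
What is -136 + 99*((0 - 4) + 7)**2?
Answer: 755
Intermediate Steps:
-136 + 99*((0 - 4) + 7)**2 = -136 + 99*(-4 + 7)**2 = -136 + 99*3**2 = -136 + 99*9 = -136 + 891 = 755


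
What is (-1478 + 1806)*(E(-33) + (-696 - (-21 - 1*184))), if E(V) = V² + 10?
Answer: 199424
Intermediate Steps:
E(V) = 10 + V²
(-1478 + 1806)*(E(-33) + (-696 - (-21 - 1*184))) = (-1478 + 1806)*((10 + (-33)²) + (-696 - (-21 - 1*184))) = 328*((10 + 1089) + (-696 - (-21 - 184))) = 328*(1099 + (-696 - 1*(-205))) = 328*(1099 + (-696 + 205)) = 328*(1099 - 491) = 328*608 = 199424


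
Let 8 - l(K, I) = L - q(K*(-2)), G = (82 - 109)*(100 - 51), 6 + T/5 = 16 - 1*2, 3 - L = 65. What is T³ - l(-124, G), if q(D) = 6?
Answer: 63924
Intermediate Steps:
L = -62 (L = 3 - 1*65 = 3 - 65 = -62)
T = 40 (T = -30 + 5*(16 - 1*2) = -30 + 5*(16 - 2) = -30 + 5*14 = -30 + 70 = 40)
G = -1323 (G = -27*49 = -1323)
l(K, I) = 76 (l(K, I) = 8 - (-62 - 1*6) = 8 - (-62 - 6) = 8 - 1*(-68) = 8 + 68 = 76)
T³ - l(-124, G) = 40³ - 1*76 = 64000 - 76 = 63924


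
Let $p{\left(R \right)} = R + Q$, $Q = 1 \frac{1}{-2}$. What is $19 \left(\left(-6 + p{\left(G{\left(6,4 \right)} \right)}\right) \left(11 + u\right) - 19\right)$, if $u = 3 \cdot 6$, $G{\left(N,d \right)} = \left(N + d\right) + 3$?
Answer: $\frac{6441}{2} \approx 3220.5$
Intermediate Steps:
$G{\left(N,d \right)} = 3 + N + d$
$Q = - \frac{1}{2}$ ($Q = 1 \left(- \frac{1}{2}\right) = - \frac{1}{2} \approx -0.5$)
$u = 18$
$p{\left(R \right)} = - \frac{1}{2} + R$ ($p{\left(R \right)} = R - \frac{1}{2} = - \frac{1}{2} + R$)
$19 \left(\left(-6 + p{\left(G{\left(6,4 \right)} \right)}\right) \left(11 + u\right) - 19\right) = 19 \left(\left(-6 + \left(- \frac{1}{2} + \left(3 + 6 + 4\right)\right)\right) \left(11 + 18\right) - 19\right) = 19 \left(\left(-6 + \left(- \frac{1}{2} + 13\right)\right) 29 - 19\right) = 19 \left(\left(-6 + \frac{25}{2}\right) 29 - 19\right) = 19 \left(\frac{13}{2} \cdot 29 - 19\right) = 19 \left(\frac{377}{2} - 19\right) = 19 \cdot \frac{339}{2} = \frac{6441}{2}$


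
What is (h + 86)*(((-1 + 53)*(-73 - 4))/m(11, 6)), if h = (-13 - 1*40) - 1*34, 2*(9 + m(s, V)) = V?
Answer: -2002/3 ≈ -667.33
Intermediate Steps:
m(s, V) = -9 + V/2
h = -87 (h = (-13 - 40) - 34 = -53 - 34 = -87)
(h + 86)*(((-1 + 53)*(-73 - 4))/m(11, 6)) = (-87 + 86)*(((-1 + 53)*(-73 - 4))/(-9 + (½)*6)) = -52*(-77)/(-9 + 3) = -(-4004)/(-6) = -(-4004)*(-1)/6 = -1*2002/3 = -2002/3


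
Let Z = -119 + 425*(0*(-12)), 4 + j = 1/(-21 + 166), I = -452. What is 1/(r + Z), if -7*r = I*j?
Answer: -1015/382493 ≈ -0.0026536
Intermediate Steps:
j = -579/145 (j = -4 + 1/(-21 + 166) = -4 + 1/145 = -579/145 ≈ -3.9931)
r = -261708/1015 (r = -(-452)*(-579)/(7*145) = -⅐*261708/145 = -261708/1015 ≈ -257.84)
Z = -119 (Z = -119 + 425*0 = -119 + 0 = -119)
1/(r + Z) = 1/(-261708/1015 - 119) = 1/(-382493/1015) = -1015/382493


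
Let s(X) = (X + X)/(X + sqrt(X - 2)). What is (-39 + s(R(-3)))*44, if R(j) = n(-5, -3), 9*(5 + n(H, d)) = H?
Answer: -640024/389 + 3300*I*sqrt(17)/389 ≈ -1645.3 + 34.977*I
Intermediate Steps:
n(H, d) = -5 + H/9
R(j) = -50/9 (R(j) = -5 + (1/9)*(-5) = -5 - 5/9 = -50/9)
s(X) = 2*X/(X + sqrt(-2 + X)) (s(X) = (2*X)/(X + sqrt(-2 + X)) = 2*X/(X + sqrt(-2 + X)))
(-39 + s(R(-3)))*44 = (-39 + 2*(-50/9)/(-50/9 + sqrt(-2 - 50/9)))*44 = (-39 + 2*(-50/9)/(-50/9 + sqrt(-68/9)))*44 = (-39 + 2*(-50/9)/(-50/9 + 2*I*sqrt(17)/3))*44 = (-39 - 100/(9*(-50/9 + 2*I*sqrt(17)/3)))*44 = -1716 - 4400/(9*(-50/9 + 2*I*sqrt(17)/3))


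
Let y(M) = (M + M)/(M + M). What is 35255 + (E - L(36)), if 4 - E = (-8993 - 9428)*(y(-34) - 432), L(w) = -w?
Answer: -7904156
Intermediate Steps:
y(M) = 1 (y(M) = (2*M)/((2*M)) = (2*M)*(1/(2*M)) = 1)
E = -7939447 (E = 4 - (-8993 - 9428)*(1 - 432) = 4 - (-18421)*(-431) = 4 - 1*7939451 = 4 - 7939451 = -7939447)
35255 + (E - L(36)) = 35255 + (-7939447 - (-1)*36) = 35255 + (-7939447 - 1*(-36)) = 35255 + (-7939447 + 36) = 35255 - 7939411 = -7904156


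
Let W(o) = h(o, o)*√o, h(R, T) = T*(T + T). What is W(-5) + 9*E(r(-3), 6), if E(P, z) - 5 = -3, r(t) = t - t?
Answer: 18 + 50*I*√5 ≈ 18.0 + 111.8*I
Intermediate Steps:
r(t) = 0
E(P, z) = 2 (E(P, z) = 5 - 3 = 2)
h(R, T) = 2*T² (h(R, T) = T*(2*T) = 2*T²)
W(o) = 2*o^(5/2) (W(o) = (2*o²)*√o = 2*o^(5/2))
W(-5) + 9*E(r(-3), 6) = 2*(-5)^(5/2) + 9*2 = 2*(25*I*√5) + 18 = 50*I*√5 + 18 = 18 + 50*I*√5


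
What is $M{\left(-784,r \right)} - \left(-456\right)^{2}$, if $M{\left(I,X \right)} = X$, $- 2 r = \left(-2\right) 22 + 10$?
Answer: $-207919$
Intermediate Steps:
$r = 17$ ($r = - \frac{\left(-2\right) 22 + 10}{2} = - \frac{-44 + 10}{2} = \left(- \frac{1}{2}\right) \left(-34\right) = 17$)
$M{\left(-784,r \right)} - \left(-456\right)^{2} = 17 - \left(-456\right)^{2} = 17 - 207936 = -207919$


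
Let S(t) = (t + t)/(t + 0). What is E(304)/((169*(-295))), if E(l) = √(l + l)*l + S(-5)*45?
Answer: -18/9971 - 1216*√38/49855 ≈ -0.15216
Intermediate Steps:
S(t) = 2 (S(t) = (2*t)/t = 2)
E(l) = 90 + √2*l^(3/2) (E(l) = √(l + l)*l + 2*45 = √(2*l)*l + 90 = (√2*√l)*l + 90 = √2*l^(3/2) + 90 = 90 + √2*l^(3/2))
E(304)/((169*(-295))) = (90 + √2*304^(3/2))/((169*(-295))) = (90 + √2*(1216*√19))/(-49855) = (90 + 1216*√38)*(-1/49855) = -18/9971 - 1216*√38/49855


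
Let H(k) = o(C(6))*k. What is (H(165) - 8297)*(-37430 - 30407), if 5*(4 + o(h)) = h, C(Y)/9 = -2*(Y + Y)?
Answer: 1091158145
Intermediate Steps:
C(Y) = -36*Y (C(Y) = 9*(-2*(Y + Y)) = 9*(-4*Y) = -36*Y)
o(h) = -4 + h/5
H(k) = -236*k/5 (H(k) = (-4 + (-36*6)/5)*k = (-4 + (⅕)*(-216))*k = (-4 - 216/5)*k = -236*k/5)
(H(165) - 8297)*(-37430 - 30407) = (-236/5*165 - 8297)*(-37430 - 30407) = (-7788 - 8297)*(-67837) = -16085*(-67837) = 1091158145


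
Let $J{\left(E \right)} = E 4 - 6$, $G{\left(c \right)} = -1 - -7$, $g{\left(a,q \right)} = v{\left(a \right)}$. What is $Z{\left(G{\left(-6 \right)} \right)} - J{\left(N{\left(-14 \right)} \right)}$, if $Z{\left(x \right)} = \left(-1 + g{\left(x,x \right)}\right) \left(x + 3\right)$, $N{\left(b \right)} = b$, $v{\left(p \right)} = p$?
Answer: $107$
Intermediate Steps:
$g{\left(a,q \right)} = a$
$G{\left(c \right)} = 6$ ($G{\left(c \right)} = -1 + 7 = 6$)
$Z{\left(x \right)} = \left(-1 + x\right) \left(3 + x\right)$ ($Z{\left(x \right)} = \left(-1 + x\right) \left(x + 3\right) = \left(-1 + x\right) \left(3 + x\right)$)
$J{\left(E \right)} = -6 + 4 E$ ($J{\left(E \right)} = 4 E - 6 = -6 + 4 E$)
$Z{\left(G{\left(-6 \right)} \right)} - J{\left(N{\left(-14 \right)} \right)} = \left(-3 + 6^{2} + 2 \cdot 6\right) - \left(-6 + 4 \left(-14\right)\right) = \left(-3 + 36 + 12\right) - \left(-6 - 56\right) = 45 - -62 = 45 + 62 = 107$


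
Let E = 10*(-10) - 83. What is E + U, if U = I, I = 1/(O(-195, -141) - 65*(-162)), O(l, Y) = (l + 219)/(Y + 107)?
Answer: -32756617/178998 ≈ -183.00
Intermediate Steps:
O(l, Y) = (219 + l)/(107 + Y)
I = 17/178998 (I = 1/((219 - 195)/(107 - 141) - 65*(-162)) = 1/(24/(-34) + 10530) = 1/(-1/34*24 + 10530) = 1/(-12/17 + 10530) = 1/(178998/17) = 17/178998 ≈ 9.4973e-5)
U = 17/178998 ≈ 9.4973e-5
E = -183 (E = -100 - 83 = -183)
E + U = -183 + 17/178998 = -32756617/178998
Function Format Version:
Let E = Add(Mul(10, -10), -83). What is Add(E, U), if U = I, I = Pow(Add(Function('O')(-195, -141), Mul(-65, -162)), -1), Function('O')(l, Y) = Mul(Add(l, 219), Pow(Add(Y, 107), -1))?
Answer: Rational(-32756617, 178998) ≈ -183.00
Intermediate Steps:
Function('O')(l, Y) = Mul(Pow(Add(107, Y), -1), Add(219, l)) (Function('O')(l, Y) = Mul(Add(219, l), Pow(Add(107, Y), -1)) = Mul(Pow(Add(107, Y), -1), Add(219, l)))
I = Rational(17, 178998) (I = Pow(Add(Mul(Pow(Add(107, -141), -1), Add(219, -195)), Mul(-65, -162)), -1) = Pow(Add(Mul(Pow(-34, -1), 24), 10530), -1) = Pow(Add(Mul(Rational(-1, 34), 24), 10530), -1) = Pow(Add(Rational(-12, 17), 10530), -1) = Pow(Rational(178998, 17), -1) = Rational(17, 178998) ≈ 9.4973e-5)
U = Rational(17, 178998) ≈ 9.4973e-5
E = -183 (E = Add(-100, -83) = -183)
Add(E, U) = Add(-183, Rational(17, 178998)) = Rational(-32756617, 178998)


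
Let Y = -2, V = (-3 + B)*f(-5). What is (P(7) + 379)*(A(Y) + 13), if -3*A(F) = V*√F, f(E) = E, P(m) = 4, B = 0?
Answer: 4979 - 1915*I*√2 ≈ 4979.0 - 2708.2*I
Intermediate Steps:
V = 15 (V = (-3 + 0)*(-5) = -3*(-5) = 15)
A(F) = -5*√F
(P(7) + 379)*(A(Y) + 13) = (4 + 379)*(-5*I*√2 + 13) = 383*(-5*I*√2 + 13) = 383*(13 - 5*I*√2) = 4979 - 1915*I*√2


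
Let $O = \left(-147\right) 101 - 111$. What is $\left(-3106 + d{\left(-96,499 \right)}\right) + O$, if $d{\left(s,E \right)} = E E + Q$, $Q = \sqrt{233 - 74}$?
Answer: $230937 + \sqrt{159} \approx 2.3095 \cdot 10^{5}$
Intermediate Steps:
$Q = \sqrt{159} \approx 12.61$
$d{\left(s,E \right)} = \sqrt{159} + E^{2}$ ($d{\left(s,E \right)} = E E + \sqrt{159} = E^{2} + \sqrt{159} = \sqrt{159} + E^{2}$)
$O = -14958$ ($O = -14847 - 111 = -14958$)
$\left(-3106 + d{\left(-96,499 \right)}\right) + O = \left(-3106 + \left(\sqrt{159} + 499^{2}\right)\right) - 14958 = \left(-3106 + \left(\sqrt{159} + 249001\right)\right) - 14958 = \left(-3106 + \left(249001 + \sqrt{159}\right)\right) - 14958 = \left(245895 + \sqrt{159}\right) - 14958 = 230937 + \sqrt{159}$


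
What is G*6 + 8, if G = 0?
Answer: 8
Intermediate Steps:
G*6 + 8 = 0*6 + 8 = 0 + 8 = 8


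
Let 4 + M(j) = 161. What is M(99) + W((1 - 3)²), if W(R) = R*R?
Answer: 173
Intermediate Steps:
M(j) = 157 (M(j) = -4 + 161 = 157)
W(R) = R²
M(99) + W((1 - 3)²) = 157 + ((1 - 3)²)² = 157 + ((-2)²)² = 157 + 4² = 157 + 16 = 173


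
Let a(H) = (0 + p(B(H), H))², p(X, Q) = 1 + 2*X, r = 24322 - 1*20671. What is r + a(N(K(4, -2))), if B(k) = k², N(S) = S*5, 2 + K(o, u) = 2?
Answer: 3652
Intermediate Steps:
K(o, u) = 0 (K(o, u) = -2 + 2 = 0)
r = 3651 (r = 24322 - 20671 = 3651)
N(S) = 5*S
a(H) = (1 + 2*H²)² (a(H) = (0 + (1 + 2*H²))² = (1 + 2*H²)²)
r + a(N(K(4, -2))) = 3651 + (1 + 2*(5*0)²)² = 3651 + (1 + 2*0²)² = 3651 + (1 + 2*0)² = 3651 + (1 + 0)² = 3651 + 1² = 3651 + 1 = 3652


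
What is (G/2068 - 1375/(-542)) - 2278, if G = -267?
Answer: -1275305591/560428 ≈ -2275.6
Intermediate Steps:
(G/2068 - 1375/(-542)) - 2278 = (-267/2068 - 1375/(-542)) - 2278 = (-267*1/2068 - 1375*(-1/542)) - 2278 = (-267/2068 + 1375/542) - 2278 = 1349393/560428 - 2278 = -1275305591/560428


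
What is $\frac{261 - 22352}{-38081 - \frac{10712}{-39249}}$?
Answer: $\frac{867049659}{1494630457} \approx 0.58011$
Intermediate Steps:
$\frac{261 - 22352}{-38081 - \frac{10712}{-39249}} = - \frac{22091}{-38081 - - \frac{10712}{39249}} = - \frac{22091}{-38081 + \frac{10712}{39249}} = - \frac{22091}{- \frac{1494630457}{39249}} = \left(-22091\right) \left(- \frac{39249}{1494630457}\right) = \frac{867049659}{1494630457}$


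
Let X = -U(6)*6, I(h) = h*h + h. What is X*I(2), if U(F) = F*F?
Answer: -1296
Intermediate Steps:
U(F) = F**2
I(h) = h + h**2 (I(h) = h**2 + h = h + h**2)
X = -216 (X = -1*6**2*6 = -1*36*6 = -36*6 = -216)
X*I(2) = -432*(1 + 2) = -432*3 = -216*6 = -1296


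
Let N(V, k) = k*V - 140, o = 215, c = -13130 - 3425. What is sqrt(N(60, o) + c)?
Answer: I*sqrt(3795) ≈ 61.604*I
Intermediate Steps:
c = -16555
N(V, k) = -140 + V*k (N(V, k) = V*k - 140 = -140 + V*k)
sqrt(N(60, o) + c) = sqrt((-140 + 60*215) - 16555) = sqrt((-140 + 12900) - 16555) = sqrt(12760 - 16555) = sqrt(-3795) = I*sqrt(3795)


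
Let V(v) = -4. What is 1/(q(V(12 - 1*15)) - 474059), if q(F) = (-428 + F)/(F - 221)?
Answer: -25/11851427 ≈ -2.1094e-6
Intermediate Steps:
q(F) = (-428 + F)/(-221 + F)
1/(q(V(12 - 1*15)) - 474059) = 1/((-428 - 4)/(-221 - 4) - 474059) = 1/(-432/(-225) - 474059) = 1/(-1/225*(-432) - 474059) = 1/(48/25 - 474059) = 1/(-11851427/25) = -25/11851427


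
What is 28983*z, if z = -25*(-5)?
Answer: 3622875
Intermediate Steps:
z = 125
28983*z = 28983*125 = 3622875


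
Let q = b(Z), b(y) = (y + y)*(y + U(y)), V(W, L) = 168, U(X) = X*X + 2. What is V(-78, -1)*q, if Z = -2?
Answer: -2688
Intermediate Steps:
U(X) = 2 + X² (U(X) = X² + 2 = 2 + X²)
b(y) = 2*y*(2 + y + y²) (b(y) = (y + y)*(y + (2 + y²)) = (2*y)*(2 + y + y²) = 2*y*(2 + y + y²))
q = -16 (q = 2*(-2)*(2 - 2 + (-2)²) = 2*(-2)*(2 - 2 + 4) = 2*(-2)*4 = -16)
V(-78, -1)*q = 168*(-16) = -2688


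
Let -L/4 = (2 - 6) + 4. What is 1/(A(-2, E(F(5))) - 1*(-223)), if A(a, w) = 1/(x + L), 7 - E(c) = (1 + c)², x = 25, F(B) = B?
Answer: 25/5576 ≈ 0.0044835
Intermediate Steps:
L = 0 (L = -4*((2 - 6) + 4) = -4*(-4 + 4) = -4*0 = 0)
E(c) = 7 - (1 + c)²
A(a, w) = 1/25 (A(a, w) = 1/(25 + 0) = 1/25)
1/(A(-2, E(F(5))) - 1*(-223)) = 1/(1/25 - 1*(-223)) = 1/(1/25 + 223) = 1/(5576/25) = 25/5576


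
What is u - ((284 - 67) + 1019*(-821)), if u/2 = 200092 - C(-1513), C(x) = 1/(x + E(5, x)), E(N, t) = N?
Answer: 932370765/754 ≈ 1.2366e+6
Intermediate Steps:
C(x) = 1/(5 + x) (C(x) = 1/(x + 5) = 1/(5 + x))
u = 301738737/754 (u = 2*(200092 - 1/(5 - 1513)) = 2*(200092 - 1/(-1508)) = 2*(200092 - 1*(-1/1508)) = 2*(200092 + 1/1508) = 2*(301738737/1508) = 301738737/754 ≈ 4.0018e+5)
u - ((284 - 67) + 1019*(-821)) = 301738737/754 - ((284 - 67) + 1019*(-821)) = 301738737/754 - (217 - 836599) = 301738737/754 - 1*(-836382) = 301738737/754 + 836382 = 932370765/754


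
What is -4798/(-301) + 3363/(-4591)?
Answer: 21015355/1381891 ≈ 15.208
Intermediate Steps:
-4798/(-301) + 3363/(-4591) = -4798*(-1/301) + 3363*(-1/4591) = 4798/301 - 3363/4591 = 21015355/1381891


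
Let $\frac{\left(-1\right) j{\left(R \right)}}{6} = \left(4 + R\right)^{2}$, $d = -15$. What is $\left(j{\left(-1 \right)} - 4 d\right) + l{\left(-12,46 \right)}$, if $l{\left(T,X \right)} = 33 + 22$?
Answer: $61$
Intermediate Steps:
$j{\left(R \right)} = - 6 \left(4 + R\right)^{2}$
$l{\left(T,X \right)} = 55$
$\left(j{\left(-1 \right)} - 4 d\right) + l{\left(-12,46 \right)} = \left(- 6 \left(4 - 1\right)^{2} - -60\right) + 55 = \left(- 6 \cdot 3^{2} + 60\right) + 55 = \left(\left(-6\right) 9 + 60\right) + 55 = \left(-54 + 60\right) + 55 = 6 + 55 = 61$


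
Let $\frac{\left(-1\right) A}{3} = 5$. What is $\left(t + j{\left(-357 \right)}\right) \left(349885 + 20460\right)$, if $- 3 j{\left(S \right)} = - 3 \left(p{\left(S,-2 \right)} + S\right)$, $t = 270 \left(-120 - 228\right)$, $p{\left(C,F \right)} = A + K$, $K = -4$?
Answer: $-34936865920$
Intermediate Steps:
$A = -15$ ($A = \left(-3\right) 5 = -15$)
$p{\left(C,F \right)} = -19$ ($p{\left(C,F \right)} = -15 - 4 = -19$)
$t = -93960$ ($t = 270 \left(-120 - 228\right) = 270 \left(-348\right) = -93960$)
$j{\left(S \right)} = -19 + S$ ($j{\left(S \right)} = - \frac{\left(-3\right) \left(-19 + S\right)}{3} = - \frac{57 - 3 S}{3} = -19 + S$)
$\left(t + j{\left(-357 \right)}\right) \left(349885 + 20460\right) = \left(-93960 - 376\right) \left(349885 + 20460\right) = \left(-93960 - 376\right) 370345 = \left(-94336\right) 370345 = -34936865920$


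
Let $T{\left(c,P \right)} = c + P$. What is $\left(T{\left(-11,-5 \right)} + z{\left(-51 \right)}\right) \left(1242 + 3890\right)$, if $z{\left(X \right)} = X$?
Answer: $-343844$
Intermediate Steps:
$T{\left(c,P \right)} = P + c$
$\left(T{\left(-11,-5 \right)} + z{\left(-51 \right)}\right) \left(1242 + 3890\right) = \left(\left(-5 - 11\right) - 51\right) \left(1242 + 3890\right) = \left(-16 - 51\right) 5132 = \left(-67\right) 5132 = -343844$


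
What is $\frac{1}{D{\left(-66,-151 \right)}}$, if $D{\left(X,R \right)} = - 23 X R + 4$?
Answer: $- \frac{1}{229214} \approx -4.3627 \cdot 10^{-6}$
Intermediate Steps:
$D{\left(X,R \right)} = 4 - 23 R X$ ($D{\left(X,R \right)} = - 23 R X + 4 = 4 - 23 R X$)
$\frac{1}{D{\left(-66,-151 \right)}} = \frac{1}{4 - \left(-3473\right) \left(-66\right)} = \frac{1}{4 - 229218} = \frac{1}{-229214} = - \frac{1}{229214}$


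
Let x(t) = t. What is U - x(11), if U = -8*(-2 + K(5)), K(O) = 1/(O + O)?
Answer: 21/5 ≈ 4.2000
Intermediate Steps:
K(O) = 1/(2*O)
U = 76/5 (U = -8*(-2 + (1/2)/5) = -8*(-2 + (1/2)*(1/5)) = -8*(-2 + 1/10) = -8*(-19/10) = 76/5 ≈ 15.200)
U - x(11) = 76/5 - 1*11 = 76/5 - 11 = 21/5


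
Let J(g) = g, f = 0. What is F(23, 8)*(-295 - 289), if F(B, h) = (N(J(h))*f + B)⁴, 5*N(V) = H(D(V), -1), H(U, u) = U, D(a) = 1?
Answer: -163427144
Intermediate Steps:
N(V) = ⅕ (N(V) = (⅕)*1 = ⅕)
F(B, h) = B⁴ (F(B, h) = ((⅕)*0 + B)⁴ = (0 + B)⁴ = B⁴)
F(23, 8)*(-295 - 289) = 23⁴*(-295 - 289) = 279841*(-584) = -163427144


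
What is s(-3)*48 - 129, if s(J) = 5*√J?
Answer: -129 + 240*I*√3 ≈ -129.0 + 415.69*I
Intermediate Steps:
s(-3)*48 - 129 = (5*√(-3))*48 - 129 = (5*(I*√3))*48 - 129 = (5*I*√3)*48 - 129 = 240*I*√3 - 129 = -129 + 240*I*√3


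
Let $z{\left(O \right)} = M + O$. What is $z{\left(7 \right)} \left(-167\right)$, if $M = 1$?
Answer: $-1336$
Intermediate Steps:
$z{\left(O \right)} = 1 + O$
$z{\left(7 \right)} \left(-167\right) = \left(1 + 7\right) \left(-167\right) = 8 \left(-167\right) = -1336$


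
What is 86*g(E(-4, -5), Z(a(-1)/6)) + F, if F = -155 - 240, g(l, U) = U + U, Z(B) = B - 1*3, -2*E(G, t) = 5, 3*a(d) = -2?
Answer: -8371/9 ≈ -930.11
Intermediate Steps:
a(d) = -⅔ (a(d) = (⅓)*(-2) = -⅔)
E(G, t) = -5/2 (E(G, t) = -½*5 = -5/2)
Z(B) = -3 + B (Z(B) = B - 3 = -3 + B)
g(l, U) = 2*U
F = -395
86*g(E(-4, -5), Z(a(-1)/6)) + F = 86*(2*(-3 - ⅔/6)) - 395 = 86*(2*(-3 - ⅔*⅙)) - 395 = 86*(2*(-3 - ⅑)) - 395 = 86*(2*(-28/9)) - 395 = 86*(-56/9) - 395 = -4816/9 - 395 = -8371/9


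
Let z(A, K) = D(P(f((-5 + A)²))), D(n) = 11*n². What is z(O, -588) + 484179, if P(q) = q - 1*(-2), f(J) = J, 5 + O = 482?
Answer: 545970103935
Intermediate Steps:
O = 477 (O = -5 + 482 = 477)
P(q) = 2 + q (P(q) = q + 2 = 2 + q)
z(A, K) = 11*(2 + (-5 + A)²)²
z(O, -588) + 484179 = 11*(2 + (-5 + 477)²)² + 484179 = 11*(2 + 472²)² + 484179 = 11*(2 + 222784)² + 484179 = 11*222786² + 484179 = 11*49633601796 + 484179 = 545969619756 + 484179 = 545970103935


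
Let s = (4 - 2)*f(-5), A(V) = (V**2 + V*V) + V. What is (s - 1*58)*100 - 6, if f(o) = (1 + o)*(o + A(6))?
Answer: -64206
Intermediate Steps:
A(V) = V + 2*V**2 (A(V) = (V**2 + V**2) + V = 2*V**2 + V = V + 2*V**2)
f(o) = (1 + o)*(78 + o) (f(o) = (1 + o)*(o + 6*(1 + 2*6)) = (1 + o)*(o + 6*(1 + 12)) = (1 + o)*(o + 6*13) = (1 + o)*(o + 78) = (1 + o)*(78 + o))
s = -584 (s = (4 - 2)*(78 + (-5)**2 + 79*(-5)) = 2*(78 + 25 - 395) = 2*(-292) = -584)
(s - 1*58)*100 - 6 = (-584 - 1*58)*100 - 6 = (-584 - 58)*100 - 6 = -642*100 - 6 = -64200 - 6 = -64206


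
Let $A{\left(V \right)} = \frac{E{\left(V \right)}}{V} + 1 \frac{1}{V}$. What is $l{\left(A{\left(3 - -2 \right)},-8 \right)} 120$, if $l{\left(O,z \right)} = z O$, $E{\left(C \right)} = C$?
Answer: $-1152$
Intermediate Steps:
$A{\left(V \right)} = 1 + \frac{1}{V}$ ($A{\left(V \right)} = \frac{V}{V} + 1 \frac{1}{V} = 1 + \frac{1}{V}$)
$l{\left(O,z \right)} = O z$
$l{\left(A{\left(3 - -2 \right)},-8 \right)} 120 = \frac{1 + \left(3 - -2\right)}{3 - -2} \left(-8\right) 120 = \frac{1 + \left(3 + 2\right)}{3 + 2} \left(-8\right) 120 = \frac{1 + 5}{5} \left(-8\right) 120 = \frac{1}{5} \cdot 6 \left(-8\right) 120 = \frac{6}{5} \left(-8\right) 120 = \left(- \frac{48}{5}\right) 120 = -1152$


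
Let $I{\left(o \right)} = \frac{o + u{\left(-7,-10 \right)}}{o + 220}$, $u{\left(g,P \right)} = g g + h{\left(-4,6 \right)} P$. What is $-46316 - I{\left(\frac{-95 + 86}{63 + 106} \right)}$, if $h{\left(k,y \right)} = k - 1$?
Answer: $- \frac{1721628758}{37171} \approx -46316.0$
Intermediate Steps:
$h{\left(k,y \right)} = -1 + k$
$u{\left(g,P \right)} = g^{2} - 5 P$ ($u{\left(g,P \right)} = g g + \left(-1 - 4\right) P = g^{2} - 5 P$)
$I{\left(o \right)} = \frac{99 + o}{220 + o}$ ($I{\left(o \right)} = \frac{o + \left(\left(-7\right)^{2} - -50\right)}{o + 220} = \frac{o + \left(49 + 50\right)}{220 + o} = \frac{o + 99}{220 + o} = \frac{99 + o}{220 + o}$)
$-46316 - I{\left(\frac{-95 + 86}{63 + 106} \right)} = -46316 - \frac{99 + \frac{-95 + 86}{63 + 106}}{220 + \frac{-95 + 86}{63 + 106}} = -46316 - \frac{99 - \frac{9}{169}}{220 - \frac{9}{169}} = -46316 - \frac{1}{\frac{37171}{169}} \cdot \frac{16722}{169} = -46316 - \frac{169}{37171} \cdot \frac{16722}{169} = -46316 - \frac{16722}{37171} = - \frac{1721628758}{37171}$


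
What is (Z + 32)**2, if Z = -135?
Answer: 10609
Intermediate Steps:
(Z + 32)**2 = (-135 + 32)**2 = (-103)**2 = 10609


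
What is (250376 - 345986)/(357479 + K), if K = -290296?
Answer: -95610/67183 ≈ -1.4231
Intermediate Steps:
(250376 - 345986)/(357479 + K) = (250376 - 345986)/(357479 - 290296) = -95610/67183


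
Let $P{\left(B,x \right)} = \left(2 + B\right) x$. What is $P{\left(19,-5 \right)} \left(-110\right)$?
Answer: $11550$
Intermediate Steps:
$P{\left(B,x \right)} = x \left(2 + B\right)$
$P{\left(19,-5 \right)} \left(-110\right) = - 5 \left(2 + 19\right) \left(-110\right) = \left(-5\right) 21 \left(-110\right) = \left(-105\right) \left(-110\right) = 11550$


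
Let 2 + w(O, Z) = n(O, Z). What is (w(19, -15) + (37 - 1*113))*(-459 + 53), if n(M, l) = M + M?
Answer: 16240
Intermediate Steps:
n(M, l) = 2*M
w(O, Z) = -2 + 2*O
(w(19, -15) + (37 - 1*113))*(-459 + 53) = ((-2 + 2*19) + (37 - 1*113))*(-459 + 53) = ((-2 + 38) + (37 - 113))*(-406) = (36 - 76)*(-406) = -40*(-406) = 16240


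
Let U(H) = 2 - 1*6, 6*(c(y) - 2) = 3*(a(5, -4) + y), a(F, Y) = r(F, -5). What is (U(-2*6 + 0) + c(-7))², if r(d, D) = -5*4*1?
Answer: 961/4 ≈ 240.25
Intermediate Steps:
r(d, D) = -20 (r(d, D) = -20*1 = -20)
a(F, Y) = -20
c(y) = -8 + y/2 (c(y) = 2 + (3*(-20 + y))/6 = 2 + (-60 + 3*y)/6 = 2 + (-10 + y/2) = -8 + y/2)
U(H) = -4 (U(H) = 2 - 6 = -4)
(U(-2*6 + 0) + c(-7))² = (-4 + (-8 + (½)*(-7)))² = (-4 + (-8 - 7/2))² = (-4 - 23/2)² = (-31/2)² = 961/4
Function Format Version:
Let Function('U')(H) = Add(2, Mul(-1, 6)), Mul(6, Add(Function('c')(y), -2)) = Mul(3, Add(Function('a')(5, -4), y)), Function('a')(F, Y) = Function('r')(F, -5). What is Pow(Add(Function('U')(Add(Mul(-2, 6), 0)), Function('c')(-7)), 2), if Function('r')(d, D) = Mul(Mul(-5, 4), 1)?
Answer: Rational(961, 4) ≈ 240.25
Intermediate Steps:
Function('r')(d, D) = -20 (Function('r')(d, D) = Mul(-20, 1) = -20)
Function('a')(F, Y) = -20
Function('c')(y) = Add(-8, Mul(Rational(1, 2), y)) (Function('c')(y) = Add(2, Mul(Rational(1, 6), Mul(3, Add(-20, y)))) = Add(2, Mul(Rational(1, 6), Add(-60, Mul(3, y)))) = Add(2, Add(-10, Mul(Rational(1, 2), y))) = Add(-8, Mul(Rational(1, 2), y)))
Function('U')(H) = -4 (Function('U')(H) = Add(2, -6) = -4)
Pow(Add(Function('U')(Add(Mul(-2, 6), 0)), Function('c')(-7)), 2) = Pow(Add(-4, Add(-8, Mul(Rational(1, 2), -7))), 2) = Pow(Add(-4, Add(-8, Rational(-7, 2))), 2) = Pow(Add(-4, Rational(-23, 2)), 2) = Pow(Rational(-31, 2), 2) = Rational(961, 4)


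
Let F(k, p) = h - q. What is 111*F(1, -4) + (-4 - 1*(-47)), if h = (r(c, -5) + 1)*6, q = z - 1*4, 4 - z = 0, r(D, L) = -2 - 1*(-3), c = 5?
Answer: 1375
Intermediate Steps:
r(D, L) = 1 (r(D, L) = -2 + 3 = 1)
z = 4 (z = 4 - 1*0 = 4 + 0 = 4)
q = 0 (q = 4 - 1*4 = 4 - 4 = 0)
h = 12 (h = (1 + 1)*6 = 2*6 = 12)
F(k, p) = 12 (F(k, p) = 12 - 1*0 = 12 + 0 = 12)
111*F(1, -4) + (-4 - 1*(-47)) = 111*12 + (-4 - 1*(-47)) = 1332 + (-4 + 47) = 1332 + 43 = 1375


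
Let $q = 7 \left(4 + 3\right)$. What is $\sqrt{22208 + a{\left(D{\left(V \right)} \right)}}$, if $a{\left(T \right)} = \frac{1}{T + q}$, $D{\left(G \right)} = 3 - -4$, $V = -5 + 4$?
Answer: $\frac{\sqrt{17411086}}{28} \approx 149.02$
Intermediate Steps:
$q = 49$ ($q = 7 \cdot 7 = 49$)
$V = -1$
$D{\left(G \right)} = 7$ ($D{\left(G \right)} = 3 + 4 = 7$)
$a{\left(T \right)} = \frac{1}{49 + T}$ ($a{\left(T \right)} = \frac{1}{T + 49} = \frac{1}{49 + T}$)
$\sqrt{22208 + a{\left(D{\left(V \right)} \right)}} = \sqrt{22208 + \frac{1}{49 + 7}} = \sqrt{22208 + \frac{1}{56}} = \sqrt{\frac{1243649}{56}} = \frac{\sqrt{17411086}}{28}$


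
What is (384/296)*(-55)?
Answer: -2640/37 ≈ -71.351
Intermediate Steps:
(384/296)*(-55) = (384*(1/296))*(-55) = (48/37)*(-55) = -2640/37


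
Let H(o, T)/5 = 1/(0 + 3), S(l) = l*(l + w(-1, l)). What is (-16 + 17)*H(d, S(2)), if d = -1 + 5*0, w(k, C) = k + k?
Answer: 5/3 ≈ 1.6667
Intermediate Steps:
w(k, C) = 2*k
S(l) = l*(-2 + l) (S(l) = l*(l + 2*(-1)) = l*(l - 2) = l*(-2 + l))
d = -1 (d = -1 + 0 = -1)
H(o, T) = 5/3 (H(o, T) = 5/(0 + 3) = 5/3)
(-16 + 17)*H(d, S(2)) = (-16 + 17)*(5/3) = 1*(5/3) = 5/3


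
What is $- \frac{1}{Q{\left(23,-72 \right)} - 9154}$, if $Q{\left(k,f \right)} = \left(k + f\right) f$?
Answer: $\frac{1}{5626} \approx 0.00017775$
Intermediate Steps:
$Q{\left(k,f \right)} = f \left(f + k\right)$ ($Q{\left(k,f \right)} = \left(f + k\right) f = f \left(f + k\right)$)
$- \frac{1}{Q{\left(23,-72 \right)} - 9154} = - \frac{1}{- 72 \left(-72 + 23\right) - 9154} = - \frac{1}{\left(-72\right) \left(-49\right) - 9154} = - \frac{1}{3528 - 9154} = - \frac{1}{-5626} = \left(-1\right) \left(- \frac{1}{5626}\right) = \frac{1}{5626}$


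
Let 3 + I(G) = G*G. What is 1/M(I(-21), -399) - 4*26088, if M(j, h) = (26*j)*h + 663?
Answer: -474086684449/4543149 ≈ -1.0435e+5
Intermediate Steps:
I(G) = -3 + G**2 (I(G) = -3 + G*G = -3 + G**2)
M(j, h) = 663 + 26*h*j (M(j, h) = 26*h*j + 663 = 663 + 26*h*j)
1/M(I(-21), -399) - 4*26088 = 1/(663 + 26*(-399)*(-3 + (-21)**2)) - 4*26088 = 1/(663 + 26*(-399)*(-3 + 441)) - 1*104352 = 1/(663 + 26*(-399)*438) - 104352 = 1/(663 - 4543812) - 104352 = 1/(-4543149) - 104352 = -1/4543149 - 104352 = -474086684449/4543149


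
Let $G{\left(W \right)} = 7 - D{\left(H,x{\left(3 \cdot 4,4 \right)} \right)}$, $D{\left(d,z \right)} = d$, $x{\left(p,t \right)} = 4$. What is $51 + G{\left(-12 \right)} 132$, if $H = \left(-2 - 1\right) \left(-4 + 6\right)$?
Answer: $1767$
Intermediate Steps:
$H = -6$ ($H = \left(-3\right) 2 = -6$)
$G{\left(W \right)} = 13$ ($G{\left(W \right)} = 7 - -6 = 7 + 6 = 13$)
$51 + G{\left(-12 \right)} 132 = 51 + 13 \cdot 132 = 51 + 1716 = 1767$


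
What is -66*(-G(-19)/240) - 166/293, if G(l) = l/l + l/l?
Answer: -97/5860 ≈ -0.016553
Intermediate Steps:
G(l) = 2 (G(l) = 1 + 1 = 2)
-66*(-G(-19)/240) - 166/293 = -66/(-1*240/2) - 166/293 = -66/((-240*1/2)) - 166*1/293 = -66/(-120) - 166/293 = -66*(-1/120) - 166/293 = 11/20 - 166/293 = -97/5860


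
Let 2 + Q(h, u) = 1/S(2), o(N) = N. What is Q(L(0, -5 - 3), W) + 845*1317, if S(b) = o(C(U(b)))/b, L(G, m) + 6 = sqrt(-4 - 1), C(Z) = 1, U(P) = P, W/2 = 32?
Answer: 1112865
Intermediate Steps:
W = 64 (W = 2*32 = 64)
L(G, m) = -6 + I*sqrt(5) (L(G, m) = -6 + sqrt(-4 - 1) = -6 + sqrt(-5) = -6 + I*sqrt(5))
S(b) = 1/b
Q(h, u) = 0 (Q(h, u) = -2 + 1/(1/2) = -2 + 2 = 0)
Q(L(0, -5 - 3), W) + 845*1317 = 0 + 845*1317 = 0 + 1112865 = 1112865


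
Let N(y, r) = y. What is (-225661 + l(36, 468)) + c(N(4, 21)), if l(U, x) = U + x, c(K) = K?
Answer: -225153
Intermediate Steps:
(-225661 + l(36, 468)) + c(N(4, 21)) = (-225661 + (36 + 468)) + 4 = (-225661 + 504) + 4 = -225157 + 4 = -225153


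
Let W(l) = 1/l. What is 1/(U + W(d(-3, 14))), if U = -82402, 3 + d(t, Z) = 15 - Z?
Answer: -2/164805 ≈ -1.2136e-5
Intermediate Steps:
d(t, Z) = 12 - Z (d(t, Z) = -3 + (15 - Z) = 12 - Z)
1/(U + W(d(-3, 14))) = 1/(-82402 + 1/(12 - 1*14)) = 1/(-82402 + 1/(12 - 14)) = 1/(-82402 + 1/(-2)) = 1/(-82402 - 1/2) = 1/(-164805/2) = -2/164805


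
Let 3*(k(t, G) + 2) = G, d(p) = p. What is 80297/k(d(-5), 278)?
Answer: 240891/272 ≈ 885.63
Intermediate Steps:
k(t, G) = -2 + G/3
80297/k(d(-5), 278) = 80297/(-2 + (1/3)*278) = 80297/(-2 + 278/3) = 80297/(272/3) = 80297*(3/272) = 240891/272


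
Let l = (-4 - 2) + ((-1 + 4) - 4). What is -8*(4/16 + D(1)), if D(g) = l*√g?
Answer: 54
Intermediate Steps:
l = -7 (l = -6 + (3 - 4) = -6 - 1 = -7)
D(g) = -7*√g
-8*(4/16 + D(1)) = -8*(4/16 - 7*√1) = -8*(4*(1/16) - 7*1) = -8*(¼ - 7) = -8*(-27/4) = 54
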